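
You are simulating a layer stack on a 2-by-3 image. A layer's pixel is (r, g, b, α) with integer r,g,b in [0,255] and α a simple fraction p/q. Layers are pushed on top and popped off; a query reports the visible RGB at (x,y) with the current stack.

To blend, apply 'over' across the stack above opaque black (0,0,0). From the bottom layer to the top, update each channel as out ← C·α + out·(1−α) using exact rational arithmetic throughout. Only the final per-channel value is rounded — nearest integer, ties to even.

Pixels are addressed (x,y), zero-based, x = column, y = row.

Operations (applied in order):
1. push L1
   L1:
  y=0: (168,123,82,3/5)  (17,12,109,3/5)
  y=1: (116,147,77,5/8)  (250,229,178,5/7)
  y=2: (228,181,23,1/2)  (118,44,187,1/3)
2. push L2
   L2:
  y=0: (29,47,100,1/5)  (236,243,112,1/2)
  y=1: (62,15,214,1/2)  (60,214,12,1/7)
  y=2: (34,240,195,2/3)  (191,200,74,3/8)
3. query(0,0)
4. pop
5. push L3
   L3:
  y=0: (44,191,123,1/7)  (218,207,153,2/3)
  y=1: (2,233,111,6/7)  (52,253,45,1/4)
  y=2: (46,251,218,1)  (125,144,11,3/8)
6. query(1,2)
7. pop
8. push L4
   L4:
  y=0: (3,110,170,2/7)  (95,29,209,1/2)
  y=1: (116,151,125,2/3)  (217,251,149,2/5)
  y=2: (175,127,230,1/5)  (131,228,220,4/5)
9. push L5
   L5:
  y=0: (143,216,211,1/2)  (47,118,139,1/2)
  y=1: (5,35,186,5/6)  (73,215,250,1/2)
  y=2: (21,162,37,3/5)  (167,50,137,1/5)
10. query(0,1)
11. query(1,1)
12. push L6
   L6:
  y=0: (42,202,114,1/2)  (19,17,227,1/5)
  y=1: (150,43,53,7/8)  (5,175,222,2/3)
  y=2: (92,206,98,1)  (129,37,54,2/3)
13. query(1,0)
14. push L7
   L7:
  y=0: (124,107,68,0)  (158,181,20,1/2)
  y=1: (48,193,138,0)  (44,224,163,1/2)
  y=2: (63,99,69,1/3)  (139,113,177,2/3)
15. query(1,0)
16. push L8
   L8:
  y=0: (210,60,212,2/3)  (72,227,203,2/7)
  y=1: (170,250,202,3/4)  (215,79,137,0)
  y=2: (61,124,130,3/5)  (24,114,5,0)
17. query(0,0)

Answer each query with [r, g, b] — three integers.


query (0,0) [L1,L2] — begin 0,0,0
after L1 α=3/5: [504/5, 369/5, 246/5]
after L2 α=1/5: [2161/25, 1711/25, 1484/25]
= [86, 68, 59]

query (1,2) [L1,L3] — begin 0,0,0
+L1 (α=1/3) → [118/3, 44/3, 187/3]
+L3 (α=3/8) → [1715/24, 379/6, 517/12]
→ [71, 63, 43]

query (0,1) [L1,L4,L5] — begin 0,0,0
L1 α=5/8: [145/2, 735/8, 385/8]
L4 α=2/3: [203/2, 3151/24, 795/8]
L5 α=5/6: [253/12, 7351/144, 2745/16]
rounded: [21, 51, 172]

(1,1) stack=L1,L4,L5; from [0,0,0]:
L1 α=5/7: [1250/7, 1145/7, 890/7]
L4 α=2/5: [6788/35, 6949/35, 4756/35]
L5 α=1/2: [9343/70, 7237/35, 6753/35]
rounded: [133, 207, 193]

(1,0) stack=L1,L4,L5,L6; from [0,0,0]:
+L1 (α=3/5) → [51/5, 36/5, 327/5]
+L4 (α=1/2) → [263/5, 181/10, 686/5]
+L5 (α=1/2) → [249/5, 1361/20, 1381/10]
+L6 (α=1/5) → [1091/25, 1446/25, 3897/25]
= [44, 58, 156]

(1,0) stack=L1,L4,L5,L6,L7; from [0,0,0]:
after L1 α=3/5: [51/5, 36/5, 327/5]
after L4 α=1/2: [263/5, 181/10, 686/5]
after L5 α=1/2: [249/5, 1361/20, 1381/10]
after L6 α=1/5: [1091/25, 1446/25, 3897/25]
after L7 α=1/2: [5041/50, 5971/50, 4397/50]
rounded: [101, 119, 88]

query (0,0) [L1,L4,L5,L6,L7,L8] — begin 0,0,0
L1 α=3/5: [504/5, 369/5, 246/5]
L4 α=2/7: [510/7, 589/7, 586/7]
L5 α=1/2: [1511/14, 2101/14, 2063/14]
L6 α=1/2: [2099/28, 4929/28, 3659/28]
L7 α=0: [2099/28, 4929/28, 3659/28]
L8 α=2/3: [13859/84, 2763/28, 5177/28]
rounded: [165, 99, 185]


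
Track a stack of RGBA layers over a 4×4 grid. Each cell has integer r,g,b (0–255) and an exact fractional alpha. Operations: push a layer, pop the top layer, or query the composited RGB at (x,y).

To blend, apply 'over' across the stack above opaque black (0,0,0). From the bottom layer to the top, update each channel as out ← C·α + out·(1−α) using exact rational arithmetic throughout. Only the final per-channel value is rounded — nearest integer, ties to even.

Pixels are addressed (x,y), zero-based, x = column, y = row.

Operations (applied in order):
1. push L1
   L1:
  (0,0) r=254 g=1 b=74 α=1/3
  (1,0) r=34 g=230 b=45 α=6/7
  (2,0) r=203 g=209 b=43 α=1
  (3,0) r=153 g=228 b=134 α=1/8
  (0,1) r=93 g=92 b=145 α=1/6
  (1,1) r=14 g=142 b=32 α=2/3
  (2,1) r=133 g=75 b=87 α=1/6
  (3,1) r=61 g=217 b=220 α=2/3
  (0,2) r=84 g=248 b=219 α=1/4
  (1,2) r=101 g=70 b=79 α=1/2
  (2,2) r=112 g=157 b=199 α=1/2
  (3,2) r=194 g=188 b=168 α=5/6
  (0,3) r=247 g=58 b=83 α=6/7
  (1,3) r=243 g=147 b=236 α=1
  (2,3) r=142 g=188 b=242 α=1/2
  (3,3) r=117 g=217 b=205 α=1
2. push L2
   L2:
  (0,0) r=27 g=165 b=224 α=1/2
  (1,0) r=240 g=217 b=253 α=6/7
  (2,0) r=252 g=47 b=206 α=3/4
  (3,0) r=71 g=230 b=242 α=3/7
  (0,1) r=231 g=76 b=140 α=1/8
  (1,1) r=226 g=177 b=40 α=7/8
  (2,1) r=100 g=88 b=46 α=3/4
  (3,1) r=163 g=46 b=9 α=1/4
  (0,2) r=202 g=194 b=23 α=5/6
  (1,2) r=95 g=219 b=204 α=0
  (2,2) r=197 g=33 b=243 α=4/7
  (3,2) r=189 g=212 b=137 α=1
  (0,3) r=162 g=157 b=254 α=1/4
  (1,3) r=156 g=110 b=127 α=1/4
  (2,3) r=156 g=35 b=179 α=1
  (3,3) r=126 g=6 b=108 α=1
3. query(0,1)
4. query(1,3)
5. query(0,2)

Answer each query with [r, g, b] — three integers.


(0,1) stack=L1,L2; from [0,0,0]:
+L1 (α=1/6) → [31/2, 46/3, 145/6]
+L2 (α=1/8) → [679/16, 275/12, 1855/48]
→ [42, 23, 39]

(1,3) stack=L1,L2; from [0,0,0]:
L1 α=1: [243, 147, 236]
L2 α=1/4: [885/4, 551/4, 835/4]
→ [221, 138, 209]

(0,2) stack=L1,L2; from [0,0,0]:
after L1 α=1/4: [21, 62, 219/4]
after L2 α=5/6: [1031/6, 172, 679/24]
rounded: [172, 172, 28]


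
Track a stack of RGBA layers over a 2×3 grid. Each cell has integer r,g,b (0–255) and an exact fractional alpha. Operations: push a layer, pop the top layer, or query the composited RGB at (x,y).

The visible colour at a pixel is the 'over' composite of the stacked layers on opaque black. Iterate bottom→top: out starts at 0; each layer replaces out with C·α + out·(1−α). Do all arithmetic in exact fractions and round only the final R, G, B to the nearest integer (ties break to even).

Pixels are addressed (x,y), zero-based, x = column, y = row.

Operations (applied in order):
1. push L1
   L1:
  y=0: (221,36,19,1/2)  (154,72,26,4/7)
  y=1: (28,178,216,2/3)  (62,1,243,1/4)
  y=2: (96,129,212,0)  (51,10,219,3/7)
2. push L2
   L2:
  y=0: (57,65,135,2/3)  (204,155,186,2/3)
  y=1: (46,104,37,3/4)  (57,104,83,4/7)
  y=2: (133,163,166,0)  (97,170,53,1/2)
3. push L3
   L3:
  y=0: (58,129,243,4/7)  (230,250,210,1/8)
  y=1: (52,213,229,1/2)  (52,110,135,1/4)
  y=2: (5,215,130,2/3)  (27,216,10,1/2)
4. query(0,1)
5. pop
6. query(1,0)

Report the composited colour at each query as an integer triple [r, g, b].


at x=0,y=1 over L1,L2,L3:
+L1 (α=2/3) → [56/3, 356/3, 144]
+L2 (α=3/4) → [235/6, 323/3, 255/4]
+L3 (α=1/2) → [547/12, 481/3, 1171/8]
= [46, 160, 146]

query (1,0) [L1,L2] — begin 0,0,0
+L1 (α=4/7) → [88, 288/7, 104/7]
+L2 (α=2/3) → [496/3, 2458/21, 2708/21]
→ [165, 117, 129]


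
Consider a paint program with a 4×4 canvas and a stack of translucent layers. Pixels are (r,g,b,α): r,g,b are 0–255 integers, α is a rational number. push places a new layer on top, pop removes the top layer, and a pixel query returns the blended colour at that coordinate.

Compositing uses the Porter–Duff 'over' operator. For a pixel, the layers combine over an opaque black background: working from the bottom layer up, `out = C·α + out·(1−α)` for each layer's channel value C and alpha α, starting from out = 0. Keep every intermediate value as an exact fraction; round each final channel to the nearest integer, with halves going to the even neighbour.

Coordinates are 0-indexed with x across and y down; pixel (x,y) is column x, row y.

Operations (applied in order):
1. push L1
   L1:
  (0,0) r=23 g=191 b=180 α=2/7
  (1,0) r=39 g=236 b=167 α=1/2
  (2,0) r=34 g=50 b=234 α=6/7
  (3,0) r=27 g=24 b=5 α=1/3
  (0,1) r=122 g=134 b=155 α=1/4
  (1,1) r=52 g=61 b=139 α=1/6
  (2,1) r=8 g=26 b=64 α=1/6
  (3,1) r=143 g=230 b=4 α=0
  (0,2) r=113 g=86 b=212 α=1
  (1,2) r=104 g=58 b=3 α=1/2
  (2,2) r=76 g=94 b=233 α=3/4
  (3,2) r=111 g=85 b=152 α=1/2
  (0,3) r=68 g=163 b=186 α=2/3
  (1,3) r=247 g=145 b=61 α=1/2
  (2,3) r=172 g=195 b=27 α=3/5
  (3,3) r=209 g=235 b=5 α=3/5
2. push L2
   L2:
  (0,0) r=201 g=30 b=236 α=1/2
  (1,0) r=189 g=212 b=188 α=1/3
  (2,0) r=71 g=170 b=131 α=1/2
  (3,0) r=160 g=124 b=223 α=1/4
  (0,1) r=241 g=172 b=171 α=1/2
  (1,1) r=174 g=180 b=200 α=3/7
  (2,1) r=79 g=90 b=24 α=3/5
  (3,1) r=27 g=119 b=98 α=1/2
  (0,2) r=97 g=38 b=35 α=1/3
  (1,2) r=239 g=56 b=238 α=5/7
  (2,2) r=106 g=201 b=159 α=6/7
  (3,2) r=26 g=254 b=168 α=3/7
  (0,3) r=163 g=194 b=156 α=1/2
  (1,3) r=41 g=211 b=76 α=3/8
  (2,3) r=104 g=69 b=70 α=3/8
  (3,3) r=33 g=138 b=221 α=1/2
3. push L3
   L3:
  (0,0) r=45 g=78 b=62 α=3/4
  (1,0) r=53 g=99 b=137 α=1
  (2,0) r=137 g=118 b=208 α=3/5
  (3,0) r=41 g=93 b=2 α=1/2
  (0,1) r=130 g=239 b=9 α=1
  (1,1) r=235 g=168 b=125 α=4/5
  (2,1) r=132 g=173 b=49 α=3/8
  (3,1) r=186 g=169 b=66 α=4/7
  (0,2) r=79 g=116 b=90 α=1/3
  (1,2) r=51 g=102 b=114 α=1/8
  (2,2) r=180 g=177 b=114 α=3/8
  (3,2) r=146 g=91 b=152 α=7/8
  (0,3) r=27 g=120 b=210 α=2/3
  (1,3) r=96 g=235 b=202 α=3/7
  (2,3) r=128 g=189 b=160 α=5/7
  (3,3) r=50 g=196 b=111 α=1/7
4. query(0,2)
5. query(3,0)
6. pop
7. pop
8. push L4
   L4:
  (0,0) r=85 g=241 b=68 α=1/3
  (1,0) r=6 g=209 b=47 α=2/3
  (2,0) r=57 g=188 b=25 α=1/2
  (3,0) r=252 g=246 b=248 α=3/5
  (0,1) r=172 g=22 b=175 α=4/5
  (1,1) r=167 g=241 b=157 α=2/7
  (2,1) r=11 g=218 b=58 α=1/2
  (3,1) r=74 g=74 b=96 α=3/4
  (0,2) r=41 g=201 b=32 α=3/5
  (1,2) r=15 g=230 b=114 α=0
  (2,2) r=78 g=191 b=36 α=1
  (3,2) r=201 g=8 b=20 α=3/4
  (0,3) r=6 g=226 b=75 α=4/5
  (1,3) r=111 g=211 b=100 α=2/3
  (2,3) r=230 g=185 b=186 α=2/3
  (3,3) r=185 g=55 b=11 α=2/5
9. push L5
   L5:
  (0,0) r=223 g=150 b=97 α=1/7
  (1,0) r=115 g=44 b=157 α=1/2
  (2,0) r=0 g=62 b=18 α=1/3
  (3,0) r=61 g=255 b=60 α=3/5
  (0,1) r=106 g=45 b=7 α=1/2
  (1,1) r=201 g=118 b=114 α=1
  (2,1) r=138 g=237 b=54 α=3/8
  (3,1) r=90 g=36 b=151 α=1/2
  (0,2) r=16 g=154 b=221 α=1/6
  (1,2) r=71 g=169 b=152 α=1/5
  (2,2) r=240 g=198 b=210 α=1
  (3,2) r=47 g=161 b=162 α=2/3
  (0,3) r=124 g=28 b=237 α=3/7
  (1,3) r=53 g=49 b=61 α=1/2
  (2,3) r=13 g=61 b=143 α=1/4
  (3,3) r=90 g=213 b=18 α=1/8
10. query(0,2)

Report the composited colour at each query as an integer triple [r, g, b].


query (0,2) [L1,L2,L3] — begin 0,0,0
+L1 (α=1) → [113, 86, 212]
+L2 (α=1/3) → [323/3, 70, 153]
+L3 (α=1/3) → [883/9, 256/3, 132]
rounded: [98, 85, 132]

(3,0) stack=L1,L2,L3; from [0,0,0]:
L1 α=1/3: [9, 8, 5/3]
L2 α=1/4: [187/4, 37, 57]
L3 α=1/2: [351/8, 65, 59/2]
rounded: [44, 65, 30]

at x=0,y=2 over L1,L4,L5:
after L1 α=1: [113, 86, 212]
after L4 α=3/5: [349/5, 155, 104]
after L5 α=1/6: [365/6, 929/6, 247/2]
→ [61, 155, 124]


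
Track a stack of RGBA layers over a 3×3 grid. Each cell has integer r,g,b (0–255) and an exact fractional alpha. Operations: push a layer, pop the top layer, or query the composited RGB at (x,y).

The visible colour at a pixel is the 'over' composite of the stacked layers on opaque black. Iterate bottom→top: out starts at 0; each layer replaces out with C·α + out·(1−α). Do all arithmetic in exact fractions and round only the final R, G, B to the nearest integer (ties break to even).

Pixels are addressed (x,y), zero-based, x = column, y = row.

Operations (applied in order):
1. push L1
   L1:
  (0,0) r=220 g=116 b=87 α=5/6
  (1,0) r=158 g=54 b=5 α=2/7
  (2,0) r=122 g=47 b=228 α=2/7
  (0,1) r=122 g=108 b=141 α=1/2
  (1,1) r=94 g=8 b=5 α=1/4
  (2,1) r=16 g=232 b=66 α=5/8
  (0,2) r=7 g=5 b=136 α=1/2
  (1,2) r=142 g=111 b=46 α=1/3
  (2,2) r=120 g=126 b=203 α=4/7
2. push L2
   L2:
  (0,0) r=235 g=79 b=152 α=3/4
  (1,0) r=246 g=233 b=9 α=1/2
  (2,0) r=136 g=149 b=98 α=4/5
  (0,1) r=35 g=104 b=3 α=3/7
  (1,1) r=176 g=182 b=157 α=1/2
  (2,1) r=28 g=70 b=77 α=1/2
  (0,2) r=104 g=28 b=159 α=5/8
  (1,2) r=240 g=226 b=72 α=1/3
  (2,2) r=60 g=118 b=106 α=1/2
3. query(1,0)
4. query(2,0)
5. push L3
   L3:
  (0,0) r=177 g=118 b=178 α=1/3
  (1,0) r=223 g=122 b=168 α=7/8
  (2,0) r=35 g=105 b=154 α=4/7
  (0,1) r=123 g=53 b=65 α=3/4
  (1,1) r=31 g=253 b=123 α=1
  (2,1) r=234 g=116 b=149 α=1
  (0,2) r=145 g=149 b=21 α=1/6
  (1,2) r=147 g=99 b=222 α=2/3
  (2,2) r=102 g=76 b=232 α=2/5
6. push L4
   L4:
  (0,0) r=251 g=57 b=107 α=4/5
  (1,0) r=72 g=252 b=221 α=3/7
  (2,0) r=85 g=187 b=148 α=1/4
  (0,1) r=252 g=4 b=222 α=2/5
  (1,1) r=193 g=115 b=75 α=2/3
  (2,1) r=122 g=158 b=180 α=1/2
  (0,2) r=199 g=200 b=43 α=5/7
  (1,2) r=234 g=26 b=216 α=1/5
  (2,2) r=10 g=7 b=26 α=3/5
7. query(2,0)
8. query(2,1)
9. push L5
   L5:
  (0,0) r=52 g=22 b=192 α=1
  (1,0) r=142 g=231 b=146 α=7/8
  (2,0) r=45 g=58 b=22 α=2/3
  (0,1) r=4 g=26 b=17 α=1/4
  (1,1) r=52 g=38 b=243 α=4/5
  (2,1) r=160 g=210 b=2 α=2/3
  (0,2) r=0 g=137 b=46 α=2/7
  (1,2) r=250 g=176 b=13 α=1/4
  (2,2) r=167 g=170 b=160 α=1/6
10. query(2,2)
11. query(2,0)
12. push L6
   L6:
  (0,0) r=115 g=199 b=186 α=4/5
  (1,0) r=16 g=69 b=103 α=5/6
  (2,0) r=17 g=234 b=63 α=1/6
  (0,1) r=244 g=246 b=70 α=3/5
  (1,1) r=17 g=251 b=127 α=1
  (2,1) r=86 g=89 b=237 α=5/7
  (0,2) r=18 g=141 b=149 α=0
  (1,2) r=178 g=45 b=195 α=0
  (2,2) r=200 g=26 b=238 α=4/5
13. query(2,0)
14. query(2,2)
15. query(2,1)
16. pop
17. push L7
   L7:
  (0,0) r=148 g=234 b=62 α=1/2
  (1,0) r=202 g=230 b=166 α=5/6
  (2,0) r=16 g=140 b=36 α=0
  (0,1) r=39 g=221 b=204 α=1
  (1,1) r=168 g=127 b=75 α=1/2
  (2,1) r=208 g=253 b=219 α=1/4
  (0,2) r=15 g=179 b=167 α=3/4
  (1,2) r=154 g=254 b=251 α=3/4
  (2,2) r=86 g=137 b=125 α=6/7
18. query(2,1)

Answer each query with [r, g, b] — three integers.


at x=1,y=0 over L1,L2:
after L1 α=2/7: [316/7, 108/7, 10/7]
after L2 α=1/2: [1019/7, 1739/14, 73/14]
rounded: [146, 124, 5]

query (2,0) [L1,L2] — begin 0,0,0
+L1 (α=2/7) → [244/7, 94/7, 456/7]
+L2 (α=4/5) → [4052/35, 4266/35, 640/7]
= [116, 122, 91]

(2,0) stack=L1,L2,L3,L4; from [0,0,0]:
after L1 α=2/7: [244/7, 94/7, 456/7]
after L2 α=4/5: [4052/35, 4266/35, 640/7]
after L3 α=4/7: [17056/245, 27498/245, 6232/49]
after L4 α=1/4: [71993/980, 128309/980, 6487/49]
rounded: [73, 131, 132]

at x=2,y=1 over L1,L2,L3,L4:
L1 α=5/8: [10, 145, 165/4]
L2 α=1/2: [19, 215/2, 473/8]
L3 α=1: [234, 116, 149]
L4 α=1/2: [178, 137, 329/2]
rounded: [178, 137, 164]

query (2,2) [L1,L2,L3,L4,L5] — begin 0,0,0
after L1 α=4/7: [480/7, 72, 116]
after L2 α=1/2: [450/7, 95, 111]
after L3 α=2/5: [2778/35, 437/5, 797/5]
after L4 α=3/5: [6606/175, 979/25, 1984/25]
after L5 α=1/6: [12451/210, 1829/30, 464/5]
rounded: [59, 61, 93]

(2,0) stack=L1,L2,L3,L4,L5; from [0,0,0]:
+L1 (α=2/7) → [244/7, 94/7, 456/7]
+L2 (α=4/5) → [4052/35, 4266/35, 640/7]
+L3 (α=4/7) → [17056/245, 27498/245, 6232/49]
+L4 (α=1/4) → [71993/980, 128309/980, 6487/49]
+L5 (α=2/3) → [160193/2940, 80663/980, 2881/49]
rounded: [54, 82, 59]

query (2,0) [L1,L2,L3,L4,L5,L6] — begin 0,0,0
+L1 (α=2/7) → [244/7, 94/7, 456/7]
+L2 (α=4/5) → [4052/35, 4266/35, 640/7]
+L3 (α=4/7) → [17056/245, 27498/245, 6232/49]
+L4 (α=1/4) → [71993/980, 128309/980, 6487/49]
+L5 (α=2/3) → [160193/2940, 80663/980, 2881/49]
+L6 (α=1/6) → [170189/3528, 126527/1176, 8746/147]
= [48, 108, 59]

query (2,2) [L1,L2,L3,L4,L5,L6] — begin 0,0,0
after L1 α=4/7: [480/7, 72, 116]
after L2 α=1/2: [450/7, 95, 111]
after L3 α=2/5: [2778/35, 437/5, 797/5]
after L4 α=3/5: [6606/175, 979/25, 1984/25]
after L5 α=1/6: [12451/210, 1829/30, 464/5]
after L6 α=4/5: [180451/1050, 4949/150, 5224/25]
= [172, 33, 209]

(2,1) stack=L1,L2,L3,L4,L5,L6; from [0,0,0]:
+L1 (α=5/8) → [10, 145, 165/4]
+L2 (α=1/2) → [19, 215/2, 473/8]
+L3 (α=1) → [234, 116, 149]
+L4 (α=1/2) → [178, 137, 329/2]
+L5 (α=2/3) → [166, 557/3, 337/6]
+L6 (α=5/7) → [762/7, 2449/21, 556/3]
→ [109, 117, 185]

(2,1) stack=L1,L2,L3,L4,L5,L7; from [0,0,0]:
+L1 (α=5/8) → [10, 145, 165/4]
+L2 (α=1/2) → [19, 215/2, 473/8]
+L3 (α=1) → [234, 116, 149]
+L4 (α=1/2) → [178, 137, 329/2]
+L5 (α=2/3) → [166, 557/3, 337/6]
+L7 (α=1/4) → [353/2, 405/2, 775/8]
= [176, 202, 97]


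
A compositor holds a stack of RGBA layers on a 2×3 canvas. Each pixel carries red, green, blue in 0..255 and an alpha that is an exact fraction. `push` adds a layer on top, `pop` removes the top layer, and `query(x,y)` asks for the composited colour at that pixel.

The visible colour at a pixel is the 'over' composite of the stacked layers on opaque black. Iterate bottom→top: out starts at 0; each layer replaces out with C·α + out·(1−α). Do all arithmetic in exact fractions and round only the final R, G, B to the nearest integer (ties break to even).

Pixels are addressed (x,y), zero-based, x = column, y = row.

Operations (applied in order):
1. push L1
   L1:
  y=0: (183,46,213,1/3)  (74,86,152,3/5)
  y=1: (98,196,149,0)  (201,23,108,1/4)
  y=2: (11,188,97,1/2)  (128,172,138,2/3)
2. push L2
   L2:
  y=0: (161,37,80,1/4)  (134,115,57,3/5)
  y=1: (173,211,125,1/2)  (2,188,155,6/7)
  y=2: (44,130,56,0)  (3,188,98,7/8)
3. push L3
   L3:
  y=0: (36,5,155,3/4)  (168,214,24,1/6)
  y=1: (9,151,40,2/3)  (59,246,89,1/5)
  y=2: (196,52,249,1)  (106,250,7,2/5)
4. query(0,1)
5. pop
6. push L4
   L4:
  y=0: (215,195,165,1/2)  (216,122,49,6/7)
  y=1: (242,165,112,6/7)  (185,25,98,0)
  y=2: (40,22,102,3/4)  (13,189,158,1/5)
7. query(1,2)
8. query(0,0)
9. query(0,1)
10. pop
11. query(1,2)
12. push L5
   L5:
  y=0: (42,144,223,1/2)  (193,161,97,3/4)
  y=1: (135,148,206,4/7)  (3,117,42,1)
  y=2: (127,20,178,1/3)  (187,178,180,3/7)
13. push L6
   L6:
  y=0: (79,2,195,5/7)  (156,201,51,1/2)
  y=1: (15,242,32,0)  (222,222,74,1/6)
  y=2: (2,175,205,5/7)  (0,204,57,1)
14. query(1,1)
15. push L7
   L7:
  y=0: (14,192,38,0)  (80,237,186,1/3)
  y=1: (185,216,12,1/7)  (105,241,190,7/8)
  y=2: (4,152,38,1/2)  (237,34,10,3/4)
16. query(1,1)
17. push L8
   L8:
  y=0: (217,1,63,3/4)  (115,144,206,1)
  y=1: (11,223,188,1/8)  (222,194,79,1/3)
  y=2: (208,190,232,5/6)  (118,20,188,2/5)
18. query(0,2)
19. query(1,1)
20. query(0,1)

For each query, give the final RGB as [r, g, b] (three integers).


at x=0,y=1 over L1,L2,L3:
after L1 α=0: [0, 0, 0]
after L2 α=1/2: [173/2, 211/2, 125/2]
after L3 α=2/3: [209/6, 815/6, 95/2]
rounded: [35, 136, 48]

query (1,2) [L1,L2,L4] — begin 0,0,0
+L1 (α=2/3) → [256/3, 344/3, 92]
+L2 (α=7/8) → [319/24, 1073/6, 389/4]
+L4 (α=1/5) → [397/30, 2713/15, 547/5]
= [13, 181, 109]

at x=0,y=0 over L1,L2,L4:
after L1 α=1/3: [61, 46/3, 71]
after L2 α=1/4: [86, 83/4, 293/4]
after L4 α=1/2: [301/2, 863/8, 953/8]
= [150, 108, 119]

(0,1) stack=L1,L2,L4; from [0,0,0]:
+L1 (α=0) → [0, 0, 0]
+L2 (α=1/2) → [173/2, 211/2, 125/2]
+L4 (α=6/7) → [3077/14, 313/2, 1469/14]
rounded: [220, 156, 105]

query (1,2) [L1,L2] — begin 0,0,0
+L1 (α=2/3) → [256/3, 344/3, 92]
+L2 (α=7/8) → [319/24, 1073/6, 389/4]
rounded: [13, 179, 97]

query (1,1) [L1,L2,L5,L6] — begin 0,0,0
+L1 (α=1/4) → [201/4, 23/4, 27]
+L2 (α=6/7) → [249/28, 4535/28, 957/7]
+L5 (α=1) → [3, 117, 42]
+L6 (α=1/6) → [79/2, 269/2, 142/3]
rounded: [40, 134, 47]

(1,1) stack=L1,L2,L5,L6,L7; from [0,0,0]:
after L1 α=1/4: [201/4, 23/4, 27]
after L2 α=6/7: [249/28, 4535/28, 957/7]
after L5 α=1: [3, 117, 42]
after L6 α=1/6: [79/2, 269/2, 142/3]
after L7 α=7/8: [1549/16, 3643/16, 1033/6]
rounded: [97, 228, 172]

query (0,2) [L1,L2,L5,L6,L7,L8] — begin 0,0,0
L1 α=1/2: [11/2, 94, 97/2]
L2 α=0: [11/2, 94, 97/2]
L5 α=1/3: [46, 208/3, 275/3]
L6 α=5/7: [102/7, 3041/21, 3625/21]
L7 α=1/2: [65/7, 6233/42, 4423/42]
L8 α=5/6: [7345/42, 46133/252, 53143/252]
→ [175, 183, 211]

query (1,1) [L1,L2,L5,L6,L7,L8] — begin 0,0,0
+L1 (α=1/4) → [201/4, 23/4, 27]
+L2 (α=6/7) → [249/28, 4535/28, 957/7]
+L5 (α=1) → [3, 117, 42]
+L6 (α=1/6) → [79/2, 269/2, 142/3]
+L7 (α=7/8) → [1549/16, 3643/16, 1033/6]
+L8 (α=1/3) → [3325/24, 5195/24, 1270/9]
= [139, 216, 141]

at x=0,y=1 over L1,L2,L5,L6,L7,L8:
L1 α=0: [0, 0, 0]
L2 α=1/2: [173/2, 211/2, 125/2]
L5 α=4/7: [1599/14, 1817/14, 289/2]
L6 α=0: [1599/14, 1817/14, 289/2]
L7 α=1/7: [6092/49, 6963/49, 879/7]
L8 α=1/8: [6169/56, 2131/14, 1067/8]
→ [110, 152, 133]


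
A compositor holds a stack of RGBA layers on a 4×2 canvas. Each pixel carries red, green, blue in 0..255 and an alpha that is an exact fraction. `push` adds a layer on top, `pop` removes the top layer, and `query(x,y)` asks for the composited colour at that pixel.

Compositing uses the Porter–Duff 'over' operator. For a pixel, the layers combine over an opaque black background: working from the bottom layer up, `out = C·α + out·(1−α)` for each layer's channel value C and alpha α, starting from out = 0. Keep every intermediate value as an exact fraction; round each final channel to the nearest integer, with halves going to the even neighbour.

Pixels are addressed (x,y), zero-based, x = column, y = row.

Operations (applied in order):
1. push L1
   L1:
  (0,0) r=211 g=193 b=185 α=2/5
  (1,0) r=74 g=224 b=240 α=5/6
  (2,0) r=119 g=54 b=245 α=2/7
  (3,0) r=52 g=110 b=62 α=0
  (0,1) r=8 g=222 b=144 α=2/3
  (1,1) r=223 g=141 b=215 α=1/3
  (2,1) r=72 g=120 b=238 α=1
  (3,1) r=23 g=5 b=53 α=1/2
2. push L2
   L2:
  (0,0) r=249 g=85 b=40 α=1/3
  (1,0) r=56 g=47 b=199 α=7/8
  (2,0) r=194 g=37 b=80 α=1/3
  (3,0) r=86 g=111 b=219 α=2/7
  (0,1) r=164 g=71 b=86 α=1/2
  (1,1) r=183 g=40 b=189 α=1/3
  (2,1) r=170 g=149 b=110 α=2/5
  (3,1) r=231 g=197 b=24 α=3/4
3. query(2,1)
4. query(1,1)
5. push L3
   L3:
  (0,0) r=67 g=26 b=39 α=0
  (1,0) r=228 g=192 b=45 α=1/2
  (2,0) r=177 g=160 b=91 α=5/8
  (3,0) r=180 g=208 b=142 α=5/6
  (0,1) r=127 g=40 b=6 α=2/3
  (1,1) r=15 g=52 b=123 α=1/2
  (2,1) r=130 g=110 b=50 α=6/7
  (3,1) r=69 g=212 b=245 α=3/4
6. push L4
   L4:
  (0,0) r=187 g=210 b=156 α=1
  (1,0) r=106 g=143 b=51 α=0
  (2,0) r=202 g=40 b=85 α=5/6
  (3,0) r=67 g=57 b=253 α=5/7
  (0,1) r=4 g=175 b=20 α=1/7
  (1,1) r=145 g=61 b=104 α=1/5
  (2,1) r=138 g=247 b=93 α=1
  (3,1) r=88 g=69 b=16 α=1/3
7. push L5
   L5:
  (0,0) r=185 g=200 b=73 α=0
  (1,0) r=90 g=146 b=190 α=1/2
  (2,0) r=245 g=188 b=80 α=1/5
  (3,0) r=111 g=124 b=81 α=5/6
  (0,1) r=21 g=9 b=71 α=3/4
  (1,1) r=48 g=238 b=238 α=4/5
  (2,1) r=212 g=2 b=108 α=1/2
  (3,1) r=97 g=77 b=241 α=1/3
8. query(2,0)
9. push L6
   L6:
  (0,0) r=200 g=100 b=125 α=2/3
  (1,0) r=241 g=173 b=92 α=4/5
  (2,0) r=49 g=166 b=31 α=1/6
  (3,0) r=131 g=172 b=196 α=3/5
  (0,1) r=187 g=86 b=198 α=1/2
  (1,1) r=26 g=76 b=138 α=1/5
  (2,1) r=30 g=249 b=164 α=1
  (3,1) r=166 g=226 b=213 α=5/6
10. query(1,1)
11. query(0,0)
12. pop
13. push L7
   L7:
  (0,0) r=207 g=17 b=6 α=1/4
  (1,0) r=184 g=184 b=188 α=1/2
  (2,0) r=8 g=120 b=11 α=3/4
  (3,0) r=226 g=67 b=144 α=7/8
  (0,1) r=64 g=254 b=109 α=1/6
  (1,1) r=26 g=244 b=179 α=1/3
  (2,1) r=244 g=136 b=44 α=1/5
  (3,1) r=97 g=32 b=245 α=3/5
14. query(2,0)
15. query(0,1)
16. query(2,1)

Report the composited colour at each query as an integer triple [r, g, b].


(2,1) stack=L1,L2; from [0,0,0]:
+L1 (α=1) → [72, 120, 238]
+L2 (α=2/5) → [556/5, 658/5, 934/5]
= [111, 132, 187]

query (1,1) [L1,L2] — begin 0,0,0
after L1 α=1/3: [223/3, 47, 215/3]
after L2 α=1/3: [995/9, 134/3, 997/9]
rounded: [111, 45, 111]

query (2,0) [L1,L2,L3,L4,L5] — begin 0,0,0
after L1 α=2/7: [34, 108/7, 70]
after L2 α=1/3: [262/3, 475/21, 220/3]
after L3 α=5/8: [1147/8, 6075/56, 675/8]
after L4 α=5/6: [9227/48, 17275/336, 4075/48]
after L5 α=1/5: [12167/60, 33067/420, 1007/12]
= [203, 79, 84]

(1,1) stack=L1,L2,L3,L4,L5,L6; from [0,0,0]:
+L1 (α=1/3) → [223/3, 47, 215/3]
+L2 (α=1/3) → [995/9, 134/3, 997/9]
+L3 (α=1/2) → [565/9, 145/3, 1052/9]
+L4 (α=1/5) → [713/9, 763/15, 5144/45]
+L5 (α=4/5) → [2441/45, 15043/75, 47984/225]
+L6 (α=1/5) → [10934/225, 65872/375, 222986/1125]
→ [49, 176, 198]

(0,0) stack=L1,L2,L3,L4,L5,L6; from [0,0,0]:
after L1 α=2/5: [422/5, 386/5, 74]
after L2 α=1/3: [2089/15, 399/5, 188/3]
after L3 α=0: [2089/15, 399/5, 188/3]
after L4 α=1: [187, 210, 156]
after L5 α=0: [187, 210, 156]
after L6 α=2/3: [587/3, 410/3, 406/3]
= [196, 137, 135]

query (2,0) [L1,L2,L3,L4,L5,L7] — begin 0,0,0
after L1 α=2/7: [34, 108/7, 70]
after L2 α=1/3: [262/3, 475/21, 220/3]
after L3 α=5/8: [1147/8, 6075/56, 675/8]
after L4 α=5/6: [9227/48, 17275/336, 4075/48]
after L5 α=1/5: [12167/60, 33067/420, 1007/12]
after L7 α=3/4: [13607/240, 184267/1680, 1403/48]
→ [57, 110, 29]

query (0,1) [L1,L2,L3,L4,L5,L7] — begin 0,0,0
L1 α=2/3: [16/3, 148, 96]
L2 α=1/2: [254/3, 219/2, 91]
L3 α=2/3: [1016/9, 379/6, 103/3]
L4 α=1/7: [292/3, 554/7, 226/7]
L5 α=3/4: [481/12, 743/28, 1717/28]
L7 α=1/6: [3173/72, 3609/56, 3879/56]
rounded: [44, 64, 69]

at x=2,y=1 over L1,L2,L3,L4,L5,L7:
L1 α=1: [72, 120, 238]
L2 α=2/5: [556/5, 658/5, 934/5]
L3 α=6/7: [4456/35, 3958/35, 2434/35]
L4 α=1: [138, 247, 93]
L5 α=1/2: [175, 249/2, 201/2]
L7 α=1/5: [944/5, 634/5, 446/5]
rounded: [189, 127, 89]


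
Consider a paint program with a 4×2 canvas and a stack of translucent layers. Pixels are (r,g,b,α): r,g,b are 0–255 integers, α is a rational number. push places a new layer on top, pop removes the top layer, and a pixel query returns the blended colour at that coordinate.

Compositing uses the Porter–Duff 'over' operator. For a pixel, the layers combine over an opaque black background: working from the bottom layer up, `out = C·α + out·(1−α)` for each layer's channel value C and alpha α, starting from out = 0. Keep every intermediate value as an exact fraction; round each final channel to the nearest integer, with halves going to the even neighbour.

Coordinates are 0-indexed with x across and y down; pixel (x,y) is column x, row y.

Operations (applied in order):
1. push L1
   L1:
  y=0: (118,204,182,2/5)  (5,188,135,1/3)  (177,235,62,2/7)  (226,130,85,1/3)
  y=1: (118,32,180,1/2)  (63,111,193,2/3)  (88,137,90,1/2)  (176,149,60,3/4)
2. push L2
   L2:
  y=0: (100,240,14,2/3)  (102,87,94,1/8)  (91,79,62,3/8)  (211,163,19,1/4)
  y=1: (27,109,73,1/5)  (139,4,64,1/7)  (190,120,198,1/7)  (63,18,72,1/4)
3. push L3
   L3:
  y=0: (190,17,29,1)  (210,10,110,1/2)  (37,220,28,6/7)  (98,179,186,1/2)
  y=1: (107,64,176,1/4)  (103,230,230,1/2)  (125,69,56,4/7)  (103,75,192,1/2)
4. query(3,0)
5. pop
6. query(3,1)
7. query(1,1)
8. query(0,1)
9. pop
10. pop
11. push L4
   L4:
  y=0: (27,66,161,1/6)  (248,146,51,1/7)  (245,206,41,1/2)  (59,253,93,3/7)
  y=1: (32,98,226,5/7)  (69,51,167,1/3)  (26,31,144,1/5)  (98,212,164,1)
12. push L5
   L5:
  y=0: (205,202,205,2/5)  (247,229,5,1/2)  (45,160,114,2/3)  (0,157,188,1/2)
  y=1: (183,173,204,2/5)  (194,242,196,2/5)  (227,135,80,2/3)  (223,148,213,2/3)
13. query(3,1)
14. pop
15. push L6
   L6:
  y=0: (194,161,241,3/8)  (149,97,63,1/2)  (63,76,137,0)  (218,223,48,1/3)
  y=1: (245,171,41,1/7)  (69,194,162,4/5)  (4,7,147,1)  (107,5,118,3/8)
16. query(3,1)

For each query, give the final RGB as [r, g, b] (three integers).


query (3,0) [L1,L2,L3] — begin 0,0,0
+L1 (α=1/3) → [226/3, 130/3, 85/3]
+L2 (α=1/4) → [437/4, 293/4, 26]
+L3 (α=1/2) → [829/8, 1009/8, 106]
→ [104, 126, 106]

(3,1) stack=L1,L2; from [0,0,0]:
L1 α=3/4: [132, 447/4, 45]
L2 α=1/4: [459/4, 1413/16, 207/4]
= [115, 88, 52]

(1,1) stack=L1,L2; from [0,0,0]:
after L1 α=2/3: [42, 74, 386/3]
after L2 α=1/7: [391/7, 64, 836/7]
rounded: [56, 64, 119]

query (0,1) [L1,L2] — begin 0,0,0
after L1 α=1/2: [59, 16, 90]
after L2 α=1/5: [263/5, 173/5, 433/5]
rounded: [53, 35, 87]

query (3,1) [L4,L5] — begin 0,0,0
after L4 α=1: [98, 212, 164]
after L5 α=2/3: [544/3, 508/3, 590/3]
= [181, 169, 197]

query (3,1) [L4,L6] — begin 0,0,0
L4 α=1: [98, 212, 164]
L6 α=3/8: [811/8, 1075/8, 587/4]
rounded: [101, 134, 147]


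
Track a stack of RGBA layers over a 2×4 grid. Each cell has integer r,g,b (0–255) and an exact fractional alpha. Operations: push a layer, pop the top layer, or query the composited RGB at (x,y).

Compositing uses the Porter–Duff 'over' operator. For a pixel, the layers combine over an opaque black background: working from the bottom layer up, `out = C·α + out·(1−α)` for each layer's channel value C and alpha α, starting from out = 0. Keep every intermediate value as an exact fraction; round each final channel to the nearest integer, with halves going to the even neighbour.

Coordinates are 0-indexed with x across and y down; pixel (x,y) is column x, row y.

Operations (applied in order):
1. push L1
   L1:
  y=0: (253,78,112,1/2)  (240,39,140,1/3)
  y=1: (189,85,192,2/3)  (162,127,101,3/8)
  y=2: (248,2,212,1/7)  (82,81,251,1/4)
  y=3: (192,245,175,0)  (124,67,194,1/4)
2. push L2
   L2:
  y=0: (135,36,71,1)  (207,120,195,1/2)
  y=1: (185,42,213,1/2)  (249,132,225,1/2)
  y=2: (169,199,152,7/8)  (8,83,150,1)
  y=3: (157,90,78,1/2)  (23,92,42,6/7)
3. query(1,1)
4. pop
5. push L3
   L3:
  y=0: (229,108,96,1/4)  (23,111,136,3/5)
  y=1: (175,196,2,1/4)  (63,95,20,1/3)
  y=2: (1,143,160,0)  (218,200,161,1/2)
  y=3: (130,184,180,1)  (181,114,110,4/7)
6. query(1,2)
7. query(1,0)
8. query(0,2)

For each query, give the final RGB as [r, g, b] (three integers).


(1,1) stack=L1,L2; from [0,0,0]:
+L1 (α=3/8) → [243/4, 381/8, 303/8]
+L2 (α=1/2) → [1239/8, 1437/16, 2103/16]
= [155, 90, 131]

query (1,2) [L1,L3] — begin 0,0,0
+L1 (α=1/4) → [41/2, 81/4, 251/4]
+L3 (α=1/2) → [477/4, 881/8, 895/8]
rounded: [119, 110, 112]

query (1,0) [L1,L3] — begin 0,0,0
+L1 (α=1/3) → [80, 13, 140/3]
+L3 (α=3/5) → [229/5, 359/5, 1504/15]
= [46, 72, 100]

at x=0,y=2 over L1,L3:
after L1 α=1/7: [248/7, 2/7, 212/7]
after L3 α=0: [248/7, 2/7, 212/7]
→ [35, 0, 30]


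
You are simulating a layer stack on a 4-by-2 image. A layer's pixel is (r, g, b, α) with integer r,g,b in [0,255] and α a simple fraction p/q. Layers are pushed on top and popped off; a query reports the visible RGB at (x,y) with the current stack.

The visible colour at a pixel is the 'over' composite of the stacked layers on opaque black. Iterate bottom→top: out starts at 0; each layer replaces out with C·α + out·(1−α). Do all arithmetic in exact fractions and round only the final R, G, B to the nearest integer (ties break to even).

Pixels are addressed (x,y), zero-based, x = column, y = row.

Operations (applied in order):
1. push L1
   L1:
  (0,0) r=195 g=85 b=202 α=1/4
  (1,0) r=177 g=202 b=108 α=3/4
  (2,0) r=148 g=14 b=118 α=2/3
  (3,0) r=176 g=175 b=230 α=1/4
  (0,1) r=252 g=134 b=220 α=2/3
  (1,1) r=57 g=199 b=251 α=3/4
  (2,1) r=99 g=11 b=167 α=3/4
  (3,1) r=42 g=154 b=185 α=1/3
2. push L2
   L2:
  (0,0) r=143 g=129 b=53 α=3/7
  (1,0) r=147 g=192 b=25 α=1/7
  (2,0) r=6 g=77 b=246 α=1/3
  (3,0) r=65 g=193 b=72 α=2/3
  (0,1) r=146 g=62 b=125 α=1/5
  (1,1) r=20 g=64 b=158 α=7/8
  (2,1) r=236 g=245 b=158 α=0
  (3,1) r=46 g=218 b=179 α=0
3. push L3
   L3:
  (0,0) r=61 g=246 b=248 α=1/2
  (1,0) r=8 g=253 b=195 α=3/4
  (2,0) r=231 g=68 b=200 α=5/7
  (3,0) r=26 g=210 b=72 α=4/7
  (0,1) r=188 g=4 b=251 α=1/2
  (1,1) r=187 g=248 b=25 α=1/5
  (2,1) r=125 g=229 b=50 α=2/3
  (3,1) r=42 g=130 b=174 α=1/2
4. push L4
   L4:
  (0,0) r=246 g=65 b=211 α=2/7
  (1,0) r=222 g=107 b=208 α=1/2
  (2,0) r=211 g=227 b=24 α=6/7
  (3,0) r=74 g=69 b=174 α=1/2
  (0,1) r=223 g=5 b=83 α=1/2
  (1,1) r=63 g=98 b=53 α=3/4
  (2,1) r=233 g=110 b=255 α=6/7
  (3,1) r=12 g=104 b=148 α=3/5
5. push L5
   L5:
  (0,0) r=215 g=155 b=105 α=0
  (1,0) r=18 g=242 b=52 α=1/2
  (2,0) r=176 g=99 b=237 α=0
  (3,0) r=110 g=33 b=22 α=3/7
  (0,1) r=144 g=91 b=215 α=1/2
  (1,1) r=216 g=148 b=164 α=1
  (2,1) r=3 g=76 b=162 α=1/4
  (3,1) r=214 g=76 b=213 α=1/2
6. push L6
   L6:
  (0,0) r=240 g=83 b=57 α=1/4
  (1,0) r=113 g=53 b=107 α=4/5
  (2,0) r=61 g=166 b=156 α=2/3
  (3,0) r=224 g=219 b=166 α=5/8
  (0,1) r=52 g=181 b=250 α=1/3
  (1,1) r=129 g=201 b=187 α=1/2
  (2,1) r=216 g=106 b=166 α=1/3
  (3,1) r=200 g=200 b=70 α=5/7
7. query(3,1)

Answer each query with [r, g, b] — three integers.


(3,1) stack=L1,L2,L3,L4,L5,L6; from [0,0,0]:
L1 α=1/3: [14, 154/3, 185/3]
L2 α=0: [14, 154/3, 185/3]
L3 α=1/2: [28, 272/3, 707/6]
L4 α=3/5: [92/5, 296/3, 2039/15]
L5 α=1/2: [581/5, 262/3, 2617/15]
L6 α=5/7: [6162/35, 3524/21, 10484/105]
= [176, 168, 100]


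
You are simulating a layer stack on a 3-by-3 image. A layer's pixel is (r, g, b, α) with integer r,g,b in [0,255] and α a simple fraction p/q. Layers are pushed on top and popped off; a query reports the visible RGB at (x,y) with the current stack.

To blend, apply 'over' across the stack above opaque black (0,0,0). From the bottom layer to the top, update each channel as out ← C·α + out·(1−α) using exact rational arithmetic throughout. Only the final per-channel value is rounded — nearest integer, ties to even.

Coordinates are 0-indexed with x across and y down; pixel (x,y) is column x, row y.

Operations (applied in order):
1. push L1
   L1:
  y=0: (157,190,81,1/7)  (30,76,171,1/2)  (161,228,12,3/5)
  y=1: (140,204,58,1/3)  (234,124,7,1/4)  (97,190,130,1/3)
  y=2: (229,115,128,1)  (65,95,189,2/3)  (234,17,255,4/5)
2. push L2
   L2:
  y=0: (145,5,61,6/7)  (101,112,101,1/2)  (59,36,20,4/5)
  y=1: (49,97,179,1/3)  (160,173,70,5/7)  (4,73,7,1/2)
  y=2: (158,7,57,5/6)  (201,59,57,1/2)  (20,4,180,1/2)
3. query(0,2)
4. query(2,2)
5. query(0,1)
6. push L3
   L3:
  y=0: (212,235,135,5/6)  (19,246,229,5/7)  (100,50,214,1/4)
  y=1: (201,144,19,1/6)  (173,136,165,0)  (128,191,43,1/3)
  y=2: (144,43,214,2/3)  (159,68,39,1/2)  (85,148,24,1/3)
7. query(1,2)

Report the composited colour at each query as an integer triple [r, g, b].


query (0,2) [L1,L2] — begin 0,0,0
+L1 (α=1) → [229, 115, 128]
+L2 (α=5/6) → [1019/6, 25, 413/6]
= [170, 25, 69]

query (2,2) [L1,L2] — begin 0,0,0
+L1 (α=4/5) → [936/5, 68/5, 204]
+L2 (α=1/2) → [518/5, 44/5, 192]
rounded: [104, 9, 192]

at x=0,y=1 over L1,L2:
+L1 (α=1/3) → [140/3, 68, 58/3]
+L2 (α=1/3) → [427/9, 233/3, 653/9]
= [47, 78, 73]

at x=1,y=2 over L1,L2,L3:
L1 α=2/3: [130/3, 190/3, 126]
L2 α=1/2: [733/6, 367/6, 183/2]
L3 α=1/2: [1687/12, 775/12, 261/4]
rounded: [141, 65, 65]


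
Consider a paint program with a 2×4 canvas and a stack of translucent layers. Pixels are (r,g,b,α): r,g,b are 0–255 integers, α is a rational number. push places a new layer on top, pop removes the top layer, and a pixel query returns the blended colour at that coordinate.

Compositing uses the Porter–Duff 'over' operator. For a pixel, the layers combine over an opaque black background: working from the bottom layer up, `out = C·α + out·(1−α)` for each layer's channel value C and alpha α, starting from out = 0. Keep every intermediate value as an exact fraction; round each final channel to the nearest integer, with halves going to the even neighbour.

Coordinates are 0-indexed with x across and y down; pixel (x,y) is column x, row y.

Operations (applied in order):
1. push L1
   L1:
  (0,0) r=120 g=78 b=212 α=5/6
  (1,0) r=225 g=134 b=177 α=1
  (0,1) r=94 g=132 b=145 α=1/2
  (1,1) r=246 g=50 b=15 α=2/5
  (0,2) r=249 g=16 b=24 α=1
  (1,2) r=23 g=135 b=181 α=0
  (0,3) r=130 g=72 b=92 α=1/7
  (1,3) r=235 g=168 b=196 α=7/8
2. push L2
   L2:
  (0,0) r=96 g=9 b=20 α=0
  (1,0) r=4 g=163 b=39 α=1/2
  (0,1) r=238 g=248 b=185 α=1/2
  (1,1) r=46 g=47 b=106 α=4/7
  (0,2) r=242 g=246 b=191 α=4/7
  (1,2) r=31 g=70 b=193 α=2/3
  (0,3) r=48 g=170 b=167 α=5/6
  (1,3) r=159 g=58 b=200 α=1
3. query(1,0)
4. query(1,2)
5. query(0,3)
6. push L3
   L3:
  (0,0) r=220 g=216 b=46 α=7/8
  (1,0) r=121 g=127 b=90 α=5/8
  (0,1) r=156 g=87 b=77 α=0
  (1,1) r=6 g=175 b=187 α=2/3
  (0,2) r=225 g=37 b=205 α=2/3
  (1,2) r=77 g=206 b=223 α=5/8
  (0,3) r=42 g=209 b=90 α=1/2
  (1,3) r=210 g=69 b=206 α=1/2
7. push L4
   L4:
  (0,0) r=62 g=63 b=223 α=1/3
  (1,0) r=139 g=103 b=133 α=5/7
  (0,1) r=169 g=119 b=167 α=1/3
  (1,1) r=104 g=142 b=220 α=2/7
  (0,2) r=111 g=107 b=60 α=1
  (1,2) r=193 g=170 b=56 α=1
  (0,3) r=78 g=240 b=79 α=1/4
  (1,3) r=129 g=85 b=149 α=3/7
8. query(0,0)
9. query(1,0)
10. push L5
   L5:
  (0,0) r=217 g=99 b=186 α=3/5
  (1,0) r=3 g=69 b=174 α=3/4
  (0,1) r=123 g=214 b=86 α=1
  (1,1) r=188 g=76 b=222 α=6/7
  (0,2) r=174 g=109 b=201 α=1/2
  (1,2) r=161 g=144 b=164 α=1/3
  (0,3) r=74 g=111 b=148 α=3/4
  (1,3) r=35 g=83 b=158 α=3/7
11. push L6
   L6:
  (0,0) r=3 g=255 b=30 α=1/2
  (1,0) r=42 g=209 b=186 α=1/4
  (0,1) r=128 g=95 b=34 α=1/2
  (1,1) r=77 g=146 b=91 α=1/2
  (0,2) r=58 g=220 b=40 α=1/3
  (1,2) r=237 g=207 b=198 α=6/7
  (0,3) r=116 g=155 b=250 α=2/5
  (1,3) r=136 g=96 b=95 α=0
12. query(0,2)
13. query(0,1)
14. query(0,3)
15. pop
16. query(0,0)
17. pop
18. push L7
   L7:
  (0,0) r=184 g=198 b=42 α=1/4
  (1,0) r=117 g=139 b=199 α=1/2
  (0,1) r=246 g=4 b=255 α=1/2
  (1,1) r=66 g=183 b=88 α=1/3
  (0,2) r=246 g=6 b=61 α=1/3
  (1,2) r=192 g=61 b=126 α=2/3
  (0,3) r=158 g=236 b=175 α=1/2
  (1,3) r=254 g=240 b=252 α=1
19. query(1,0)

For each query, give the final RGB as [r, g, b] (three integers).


query (1,0) [L1,L2] — begin 0,0,0
+L1 (α=1) → [225, 134, 177]
+L2 (α=1/2) → [229/2, 297/2, 108]
= [114, 148, 108]

query (1,2) [L1,L2] — begin 0,0,0
L1 α=0: [0, 0, 0]
L2 α=2/3: [62/3, 140/3, 386/3]
rounded: [21, 47, 129]

query (0,3) [L1,L2] — begin 0,0,0
after L1 α=1/7: [130/7, 72/7, 92/7]
after L2 α=5/6: [905/21, 3011/21, 1979/14]
→ [43, 143, 141]

(0,0) stack=L1,L2,L3,L4; from [0,0,0]:
L1 α=5/6: [100, 65, 530/3]
L2 α=0: [100, 65, 530/3]
L3 α=7/8: [205, 1577/8, 187/3]
L4 α=1/3: [472/3, 1829/12, 1043/9]
= [157, 152, 116]

at x=1,y=0 over L1,L2,L3,L4:
+L1 (α=1) → [225, 134, 177]
+L2 (α=1/2) → [229/2, 297/2, 108]
+L3 (α=5/8) → [1897/16, 2161/16, 387/4]
+L4 (α=5/7) → [7457/56, 6281/56, 1717/14]
= [133, 112, 123]

at x=0,y=2 over L1,L2,L3,L4,L5,L6:
after L1 α=1: [249, 16, 24]
after L2 α=4/7: [245, 1032/7, 836/7]
after L3 α=2/3: [695/3, 1550/21, 3706/21]
after L4 α=1: [111, 107, 60]
after L5 α=1/2: [285/2, 108, 261/2]
after L6 α=1/3: [343/3, 436/3, 301/3]
→ [114, 145, 100]

at x=0,y=1 over L1,L2,L3,L4,L5,L6:
after L1 α=1/2: [47, 66, 145/2]
after L2 α=1/2: [285/2, 157, 515/4]
after L3 α=0: [285/2, 157, 515/4]
after L4 α=1/3: [454/3, 433/3, 283/2]
after L5 α=1: [123, 214, 86]
after L6 α=1/2: [251/2, 309/2, 60]
= [126, 154, 60]

query (0,3) [L1,L2,L3,L4,L5,L6] — begin 0,0,0
after L1 α=1/7: [130/7, 72/7, 92/7]
after L2 α=5/6: [905/21, 3011/21, 1979/14]
after L3 α=1/2: [1787/42, 3700/21, 3239/28]
after L4 α=1/4: [2879/56, 1345/7, 11929/112]
after L5 α=3/4: [15311/224, 919/7, 61657/448]
after L6 α=2/5: [97901/1120, 4927/35, 408971/2240]
= [87, 141, 183]

at x=0,y=0 over L1,L2,L3,L4,L5:
after L1 α=5/6: [100, 65, 530/3]
after L2 α=0: [100, 65, 530/3]
after L3 α=7/8: [205, 1577/8, 187/3]
after L4 α=1/3: [472/3, 1829/12, 1043/9]
after L5 α=3/5: [2897/15, 3611/30, 7108/45]
→ [193, 120, 158]

at x=1,y=0 over L1,L2,L3,L4,L7:
after L1 α=1: [225, 134, 177]
after L2 α=1/2: [229/2, 297/2, 108]
after L3 α=5/8: [1897/16, 2161/16, 387/4]
after L4 α=5/7: [7457/56, 6281/56, 1717/14]
after L7 α=1/2: [14009/112, 14065/112, 4503/28]
rounded: [125, 126, 161]


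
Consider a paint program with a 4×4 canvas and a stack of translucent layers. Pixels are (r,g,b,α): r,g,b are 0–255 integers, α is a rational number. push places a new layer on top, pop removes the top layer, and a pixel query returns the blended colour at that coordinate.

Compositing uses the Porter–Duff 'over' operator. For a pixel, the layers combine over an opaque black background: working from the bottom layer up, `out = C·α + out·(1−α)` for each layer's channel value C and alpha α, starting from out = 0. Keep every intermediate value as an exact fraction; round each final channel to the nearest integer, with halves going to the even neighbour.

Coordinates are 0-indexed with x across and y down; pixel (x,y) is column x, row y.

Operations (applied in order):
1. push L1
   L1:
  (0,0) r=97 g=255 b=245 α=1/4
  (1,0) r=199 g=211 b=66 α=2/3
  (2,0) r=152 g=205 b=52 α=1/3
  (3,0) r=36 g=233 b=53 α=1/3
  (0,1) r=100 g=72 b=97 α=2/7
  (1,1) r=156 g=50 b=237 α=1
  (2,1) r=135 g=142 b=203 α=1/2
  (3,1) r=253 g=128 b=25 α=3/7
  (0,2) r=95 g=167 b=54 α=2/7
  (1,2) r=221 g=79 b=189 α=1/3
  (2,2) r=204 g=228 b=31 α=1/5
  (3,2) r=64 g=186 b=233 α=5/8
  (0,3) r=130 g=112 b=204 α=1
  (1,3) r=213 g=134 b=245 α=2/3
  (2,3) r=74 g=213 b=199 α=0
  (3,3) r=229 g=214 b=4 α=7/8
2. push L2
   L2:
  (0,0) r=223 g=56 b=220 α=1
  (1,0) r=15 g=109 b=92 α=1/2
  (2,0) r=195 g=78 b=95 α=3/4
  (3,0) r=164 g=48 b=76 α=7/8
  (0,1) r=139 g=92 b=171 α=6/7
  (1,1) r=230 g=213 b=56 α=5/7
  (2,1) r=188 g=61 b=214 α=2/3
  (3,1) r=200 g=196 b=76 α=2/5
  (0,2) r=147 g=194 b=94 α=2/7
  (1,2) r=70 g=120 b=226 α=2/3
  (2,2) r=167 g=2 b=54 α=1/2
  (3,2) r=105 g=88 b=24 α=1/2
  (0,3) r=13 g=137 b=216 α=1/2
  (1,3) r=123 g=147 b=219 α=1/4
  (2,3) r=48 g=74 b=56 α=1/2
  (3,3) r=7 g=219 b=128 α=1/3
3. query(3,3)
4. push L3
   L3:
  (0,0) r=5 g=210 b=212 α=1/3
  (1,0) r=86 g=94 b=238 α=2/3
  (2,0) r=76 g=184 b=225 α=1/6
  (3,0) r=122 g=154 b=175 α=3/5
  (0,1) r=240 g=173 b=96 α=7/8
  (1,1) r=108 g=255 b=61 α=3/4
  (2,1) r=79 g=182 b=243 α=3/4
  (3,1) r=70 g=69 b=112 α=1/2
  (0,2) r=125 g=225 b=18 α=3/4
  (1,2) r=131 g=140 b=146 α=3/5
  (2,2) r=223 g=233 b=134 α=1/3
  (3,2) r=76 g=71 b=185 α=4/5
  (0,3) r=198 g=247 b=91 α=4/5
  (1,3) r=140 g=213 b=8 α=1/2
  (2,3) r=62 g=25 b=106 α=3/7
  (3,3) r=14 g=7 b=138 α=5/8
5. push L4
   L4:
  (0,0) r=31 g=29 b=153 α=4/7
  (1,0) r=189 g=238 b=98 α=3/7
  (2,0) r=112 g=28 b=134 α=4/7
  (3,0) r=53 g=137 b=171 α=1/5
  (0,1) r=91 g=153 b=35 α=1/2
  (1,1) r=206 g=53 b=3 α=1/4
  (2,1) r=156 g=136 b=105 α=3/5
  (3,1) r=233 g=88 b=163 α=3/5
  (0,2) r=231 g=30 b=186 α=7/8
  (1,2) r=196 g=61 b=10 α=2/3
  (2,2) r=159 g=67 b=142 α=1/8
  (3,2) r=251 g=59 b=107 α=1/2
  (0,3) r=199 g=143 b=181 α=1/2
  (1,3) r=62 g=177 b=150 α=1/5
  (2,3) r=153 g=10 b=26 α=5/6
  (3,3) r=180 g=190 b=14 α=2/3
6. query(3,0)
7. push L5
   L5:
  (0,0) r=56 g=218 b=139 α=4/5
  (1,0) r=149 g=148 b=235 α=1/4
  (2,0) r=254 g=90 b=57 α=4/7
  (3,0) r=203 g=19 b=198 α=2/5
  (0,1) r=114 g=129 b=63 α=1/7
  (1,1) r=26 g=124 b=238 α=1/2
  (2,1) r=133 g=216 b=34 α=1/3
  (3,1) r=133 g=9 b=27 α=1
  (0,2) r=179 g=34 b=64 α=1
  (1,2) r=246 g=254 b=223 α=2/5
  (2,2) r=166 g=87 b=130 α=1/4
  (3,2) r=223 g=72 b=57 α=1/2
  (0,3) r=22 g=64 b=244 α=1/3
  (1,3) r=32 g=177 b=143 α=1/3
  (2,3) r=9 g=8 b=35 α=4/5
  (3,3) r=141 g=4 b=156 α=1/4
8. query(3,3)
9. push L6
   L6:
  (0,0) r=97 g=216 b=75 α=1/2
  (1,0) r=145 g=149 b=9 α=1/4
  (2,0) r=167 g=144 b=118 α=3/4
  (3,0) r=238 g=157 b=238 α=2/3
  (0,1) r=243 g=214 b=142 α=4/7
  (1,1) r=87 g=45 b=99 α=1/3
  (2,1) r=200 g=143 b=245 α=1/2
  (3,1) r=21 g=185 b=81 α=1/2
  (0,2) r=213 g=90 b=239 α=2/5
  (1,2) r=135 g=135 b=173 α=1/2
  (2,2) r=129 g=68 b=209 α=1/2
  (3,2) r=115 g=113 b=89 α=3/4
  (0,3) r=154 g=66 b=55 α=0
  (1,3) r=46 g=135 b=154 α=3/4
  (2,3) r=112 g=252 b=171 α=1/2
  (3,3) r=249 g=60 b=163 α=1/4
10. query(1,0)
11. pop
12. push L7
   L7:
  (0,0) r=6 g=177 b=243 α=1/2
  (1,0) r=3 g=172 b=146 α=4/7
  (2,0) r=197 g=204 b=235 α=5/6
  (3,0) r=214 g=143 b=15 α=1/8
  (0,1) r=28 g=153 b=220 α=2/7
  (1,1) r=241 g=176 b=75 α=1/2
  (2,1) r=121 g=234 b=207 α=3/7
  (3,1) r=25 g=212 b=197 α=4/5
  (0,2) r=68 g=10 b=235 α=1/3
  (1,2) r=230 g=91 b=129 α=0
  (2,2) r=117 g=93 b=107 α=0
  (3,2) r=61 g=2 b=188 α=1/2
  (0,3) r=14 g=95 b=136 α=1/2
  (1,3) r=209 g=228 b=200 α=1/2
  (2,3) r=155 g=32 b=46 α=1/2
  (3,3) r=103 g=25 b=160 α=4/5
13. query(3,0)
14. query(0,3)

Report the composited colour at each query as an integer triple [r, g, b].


at x=3,y=3 over L1,L2:
+L1 (α=7/8) → [1603/8, 749/4, 7/2]
+L2 (α=1/3) → [1631/12, 1187/6, 45]
→ [136, 198, 45]

query (3,0) [L1,L2,L3,L4] — begin 0,0,0
+L1 (α=1/3) → [12, 233/3, 53/3]
+L2 (α=7/8) → [145, 1241/24, 1649/24]
+L3 (α=3/5) → [656/5, 1357/12, 7949/60]
+L4 (α=1/5) → [2889/25, 1768/15, 10514/75]
= [116, 118, 140]

(3,3) stack=L1,L2,L3,L4,L5; from [0,0,0]:
L1 α=7/8: [1603/8, 749/4, 7/2]
L2 α=1/3: [1631/12, 1187/6, 45]
L3 α=5/8: [1911/32, 1257/16, 825/8]
L4 α=2/3: [4477/32, 7337/48, 1049/24]
L5 α=1/4: [17943/128, 7401/64, 2297/32]
→ [140, 116, 72]

(1,0) stack=L1,L2,L3,L4,L5,L6; from [0,0,0]:
after L1 α=2/3: [398/3, 422/3, 44]
after L2 α=1/2: [443/6, 749/6, 68]
after L3 α=2/3: [1475/18, 1877/18, 544/3]
after L4 α=3/7: [8053/63, 10180/63, 3058/21]
after L5 α=1/4: [5591/42, 3322/21, 4703/28]
after L6 α=1/4: [7621/56, 4365/28, 14361/112]
= [136, 156, 128]

(3,0) stack=L1,L2,L3,L4,L5,L7; from [0,0,0]:
after L1 α=1/3: [12, 233/3, 53/3]
after L2 α=7/8: [145, 1241/24, 1649/24]
after L3 α=3/5: [656/5, 1357/12, 7949/60]
after L4 α=1/5: [2889/25, 1768/15, 10514/75]
after L5 α=2/5: [18817/125, 1958/25, 20414/125]
after L7 α=1/8: [158469/1000, 17281/200, 144773/1000]
rounded: [158, 86, 145]

at x=0,y=3 over L1,L2,L3,L4,L5,L7:
after L1 α=1: [130, 112, 204]
after L2 α=1/2: [143/2, 249/2, 210]
after L3 α=4/5: [1727/10, 445/2, 574/5]
after L4 α=1/2: [3717/20, 731/4, 1479/10]
after L5 α=1/3: [3937/30, 859/6, 2699/15]
after L7 α=1/2: [4357/60, 1429/12, 4739/30]
rounded: [73, 119, 158]
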